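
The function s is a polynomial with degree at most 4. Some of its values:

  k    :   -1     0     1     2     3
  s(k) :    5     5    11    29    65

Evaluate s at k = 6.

First differences: 0, 6, 18, 36. Second differences: 6, 12, 18. Third differences: 6, 6.
Level-3 differences are constant, so s has degree 3.
Fitting a degree-3 polynomial gives s(k) = k³ + 3k² + 2k + 5.
Then s(6) = 341.

341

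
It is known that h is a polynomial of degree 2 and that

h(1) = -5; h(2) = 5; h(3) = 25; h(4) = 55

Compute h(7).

205

Write h(n) = an² + bn + c; the 4 given values yield a linear system in the 3 coefficients.
Solving, h(n) = 5n² - 5n - 5.
Then h(7) = 205.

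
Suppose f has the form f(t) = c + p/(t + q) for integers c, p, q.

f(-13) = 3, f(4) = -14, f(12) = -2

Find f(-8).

(f(t) − c)(t + q) = p for each data point; the three points give a linear system in c and q, then p follows.
Solving: c = 1, q = -2, p = -30, so f(t) = 1 − 30/(t − 2).
Then f(-8) = 1 − 30/(-10) = 4.

4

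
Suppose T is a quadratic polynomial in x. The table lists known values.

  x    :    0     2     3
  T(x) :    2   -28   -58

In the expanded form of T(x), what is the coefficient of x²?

-5

Write T(x) = ax² + bx + c; the 3 given values yield a linear system in the 3 coefficients.
Solving, T(x) = -5x² - 5x + 2.
The coefficient of x² is -5.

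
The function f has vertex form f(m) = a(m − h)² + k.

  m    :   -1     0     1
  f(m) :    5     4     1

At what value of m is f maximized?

First differences -1, -3; second difference -2 = 2a, so a = -1.
Expanding, the m-coefficient is −2ah = 2h; matching it to the data gives h = -1, and then k = 5.
So f(m) = -1(m + 1)² + 5.
Hence h = -1.

-1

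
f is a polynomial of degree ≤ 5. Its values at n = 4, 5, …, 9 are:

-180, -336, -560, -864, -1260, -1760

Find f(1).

0

Write f(n) = an^5 + bn^4 + cn³ + dn² + en + p; the 6 given values yield a linear system in the 6 coefficients.
Solving, the top 2 coefficients vanish, and f(n) = -2n³ - 4n² + 2n + 4.
Then f(1) = 0.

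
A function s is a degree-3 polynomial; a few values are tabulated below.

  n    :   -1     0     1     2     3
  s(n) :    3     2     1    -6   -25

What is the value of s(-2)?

10

Write s(n) = an³ + bn² + cn + d; the 5 given values yield a linear system in the 4 coefficients.
Solving, s(n) = -n³ + 2.
Then s(-2) = 10.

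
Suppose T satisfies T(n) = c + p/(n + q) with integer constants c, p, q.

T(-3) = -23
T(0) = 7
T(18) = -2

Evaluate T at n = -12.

(T(n) − c)(n + q) = p for each data point; the three points give a linear system in c and q, then p follows.
Solving: c = -3, q = 2, p = 20, so T(n) = -3 + 20/(n + 2).
Then T(-12) = -3 + 20/(-10) = -5.

-5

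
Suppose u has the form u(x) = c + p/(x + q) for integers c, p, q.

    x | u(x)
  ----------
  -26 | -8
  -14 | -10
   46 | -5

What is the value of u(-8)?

(u(x) − c)(x + q) = p for each data point; the three points give a linear system in c and q, then p follows.
Solving: c = -6, q = 2, p = 48, so u(x) = -6 + 48/(x + 2).
Then u(-8) = -6 + 48/(-6) = -14.

-14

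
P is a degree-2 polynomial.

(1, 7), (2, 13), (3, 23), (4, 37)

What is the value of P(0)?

First differences: 6, 10, 14. Second differences: 4, 4.
Level-2 differences are constant, so P has degree 2.
Fitting a degree-2 polynomial gives P(t) = 2t² + 5.
Then P(0) = 5.

5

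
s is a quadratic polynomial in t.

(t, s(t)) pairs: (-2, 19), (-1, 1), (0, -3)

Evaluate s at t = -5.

157

Write s(t) = at² + bt + c; the 3 given values yield a linear system in the 3 coefficients.
Solving, s(t) = 7t² + 3t - 3.
Then s(-5) = 157.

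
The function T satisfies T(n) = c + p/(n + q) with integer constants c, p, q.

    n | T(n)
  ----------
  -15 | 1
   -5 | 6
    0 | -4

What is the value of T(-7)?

3

(T(n) − c)(n + q) = p for each data point; the three points give a linear system in c and q, then p follows.
Solving: c = 0, q = 3, p = -12, so T(n) = -12/(n + 3).
Then T(-7) = 0 − 12/(-4) = 3.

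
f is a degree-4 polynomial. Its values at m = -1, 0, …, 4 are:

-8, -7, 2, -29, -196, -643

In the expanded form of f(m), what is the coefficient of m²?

6

First differences: 1, 9, -31, -167, -447. Second differences: 8, -40, -136, -280. Third differences: -48, -96, -144. Fourth differences: -48, -48.
Level-4 differences are constant, so f has degree 4.
Fitting a degree-4 polynomial gives f(m) = -2m^4 - 4m³ + 6m² + 9m - 7.
The coefficient of m² is 6.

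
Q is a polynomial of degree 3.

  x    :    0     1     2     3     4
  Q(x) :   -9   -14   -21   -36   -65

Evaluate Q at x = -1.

Write Q(x) = ax³ + bx² + cx + d; the 5 given values yield a linear system in the 4 coefficients.
Solving, Q(x) = -x³ + 2x² - 6x - 9.
Then Q(-1) = 0.

0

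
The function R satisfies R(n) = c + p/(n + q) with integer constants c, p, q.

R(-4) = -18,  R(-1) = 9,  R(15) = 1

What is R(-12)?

-2

(R(n) − c)(n + q) = p for each data point; the three points give a linear system in c and q, then p follows.
Solving: c = 0, q = 3, p = 18, so R(n) = 18/(n + 3).
Then R(-12) = 0 + 18/(-9) = -2.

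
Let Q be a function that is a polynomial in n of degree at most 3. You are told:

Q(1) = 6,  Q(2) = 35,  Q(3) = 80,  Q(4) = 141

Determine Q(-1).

-4

First differences: 29, 45, 61. Second differences: 16, 16.
Level-2 differences are constant, so Q has degree 2.
Fitting a degree-2 polynomial gives Q(n) = 8n² + 5n - 7.
Then Q(-1) = -4.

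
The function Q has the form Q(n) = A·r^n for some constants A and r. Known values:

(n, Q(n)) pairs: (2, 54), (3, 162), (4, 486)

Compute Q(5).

1458

Consecutive ratio: 162/54 = 3, and 486/162 = 3, so r = 3.
Then A·3^2 = 54 gives A = 6, and Q(n) = 6·3^n.
Q(5) = 6·3^5 = 1458.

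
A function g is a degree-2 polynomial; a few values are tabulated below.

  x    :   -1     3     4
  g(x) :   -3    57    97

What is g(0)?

Write g(x) = ax² + bx + c; the 3 given values yield a linear system in the 3 coefficients.
Solving, g(x) = 5x² + 5x - 3.
The constant term is g(0) = -3.

-3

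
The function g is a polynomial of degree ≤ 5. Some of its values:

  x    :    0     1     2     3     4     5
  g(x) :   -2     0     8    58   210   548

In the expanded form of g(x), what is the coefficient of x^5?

First differences: 2, 8, 50, 152, 338. Second differences: 6, 42, 102, 186. Third differences: 36, 60, 84. Fourth differences: 24, 24.
Level-4 differences are constant, so g has degree 4.
Fitting a degree-4 polynomial gives g(x) = x^4 - 4x² + 5x - 2.
The coefficient of x^5 is 0.

0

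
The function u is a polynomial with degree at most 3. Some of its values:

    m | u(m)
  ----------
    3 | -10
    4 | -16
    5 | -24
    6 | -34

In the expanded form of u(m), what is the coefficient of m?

First differences: -6, -8, -10. Second differences: -2, -2.
Level-2 differences are constant, so u has degree 2.
Fitting a degree-2 polynomial gives u(m) = -m² + m - 4.
The coefficient of m is 1.

1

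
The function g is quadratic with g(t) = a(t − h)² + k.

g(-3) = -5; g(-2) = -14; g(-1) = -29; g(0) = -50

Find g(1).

First differences -9, -15, -21; second difference -6 = 2a, so a = -3.
Expanding, the t-coefficient is −2ah = 6h; matching it to the data gives h = -4, and then k = -2.
So g(t) = -3(t + 4)² − 2.
g(1) = -3·5² − 2 = -77.

-77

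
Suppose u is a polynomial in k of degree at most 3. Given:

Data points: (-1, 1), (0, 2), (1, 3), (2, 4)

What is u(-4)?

-2

First differences: 1, 1, 1.
Level-1 differences are constant, so u has degree 1.
Fitting a degree-1 polynomial gives u(k) = k + 2.
Then u(-4) = -2.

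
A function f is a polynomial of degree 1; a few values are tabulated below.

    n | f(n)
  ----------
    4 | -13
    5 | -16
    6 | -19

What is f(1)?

Write f(n) = an + b; the 3 given values yield a linear system in the 2 coefficients.
Solving, f(n) = -3n - 1.
Then f(1) = -4.

-4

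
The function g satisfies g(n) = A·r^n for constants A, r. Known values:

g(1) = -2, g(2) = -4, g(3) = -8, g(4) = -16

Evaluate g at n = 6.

Consecutive ratio: -4/(-2) = 2, and -8/(-4) = 2, so r = 2.
Then A·2^1 = -2 gives A = -1, and g(n) = -1·2^n.
g(6) = -1·2^6 = -64.

-64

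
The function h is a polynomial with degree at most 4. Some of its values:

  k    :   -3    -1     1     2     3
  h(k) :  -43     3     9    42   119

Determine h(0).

2

Write h(k) = ak^4 + bk³ + ck² + dk + e; the 5 given values yield a linear system in the 5 coefficients.
Solving, the leading coefficient vanishes, and h(k) = 3k³ + 4k² + 2.
Then h(0) = 2.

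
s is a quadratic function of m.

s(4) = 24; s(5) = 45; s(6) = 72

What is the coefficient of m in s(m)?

-6

Write s(m) = am² + bm + c; the 3 given values yield a linear system in the 3 coefficients.
Solving, s(m) = 3m² - 6m.
The coefficient of m is -6.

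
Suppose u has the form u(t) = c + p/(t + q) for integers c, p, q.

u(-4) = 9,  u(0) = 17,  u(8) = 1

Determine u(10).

2

(u(t) − c)(t + q) = p for each data point; the three points give a linear system in c and q, then p follows.
Solving: c = 5, q = -2, p = -24, so u(t) = 5 − 24/(t − 2).
Then u(10) = 5 − 24/8 = 2.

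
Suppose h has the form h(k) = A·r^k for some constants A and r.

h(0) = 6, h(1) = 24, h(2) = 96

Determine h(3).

384

Consecutive ratio: 24/6 = 4, and 96/24 = 4, so r = 4.
Then A·4^0 = 6 gives A = 6, and h(k) = 6·4^k.
h(3) = 6·4^3 = 384.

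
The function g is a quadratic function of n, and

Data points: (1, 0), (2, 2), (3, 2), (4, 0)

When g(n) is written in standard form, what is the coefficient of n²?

-1

First differences: 2, 0, -2. Second differences: -2, -2.
Level-2 differences are constant, so g has degree 2.
Fitting a degree-2 polynomial gives g(n) = -n² + 5n - 4.
The coefficient of n² is -1.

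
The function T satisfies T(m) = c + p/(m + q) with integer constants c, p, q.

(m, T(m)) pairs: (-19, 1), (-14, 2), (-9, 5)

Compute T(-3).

(T(m) − c)(m + q) = p for each data point; the three points give a linear system in c and q, then p follows.
Solving: c = -1, q = 4, p = -30, so T(m) = -1 − 30/(m + 4).
Then T(-3) = -1 − 30/1 = -31.

-31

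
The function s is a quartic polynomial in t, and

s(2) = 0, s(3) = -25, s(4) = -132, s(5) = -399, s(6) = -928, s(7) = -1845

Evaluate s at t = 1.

Write s(t) = at^4 + bt³ + ct² + dt + e; the 6 given values yield a linear system in the 5 coefficients.
Solving, s(t) = -t^4 + t³ + 5t² - 4t - 4.
Then s(1) = -3.

-3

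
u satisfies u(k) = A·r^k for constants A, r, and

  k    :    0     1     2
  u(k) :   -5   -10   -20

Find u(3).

Consecutive ratio: -10/(-5) = 2, and -20/(-10) = 2, so r = 2.
Then A·2^0 = -5 gives A = -5, and u(k) = -5·2^k.
u(3) = -5·2^3 = -40.

-40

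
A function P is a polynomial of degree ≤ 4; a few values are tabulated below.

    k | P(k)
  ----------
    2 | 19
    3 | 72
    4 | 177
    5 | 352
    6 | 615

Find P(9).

2112

First differences: 53, 105, 175, 263. Second differences: 52, 70, 88. Third differences: 18, 18.
Level-3 differences are constant, so P has degree 3.
Fitting a degree-3 polynomial gives P(k) = 3k³ - k² + k - 3.
Then P(9) = 2112.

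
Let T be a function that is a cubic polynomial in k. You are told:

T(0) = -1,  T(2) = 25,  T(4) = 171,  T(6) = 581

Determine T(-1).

-14

Write T(k) = ak³ + bk² + ck + d; the 4 given values yield a linear system in the 4 coefficients.
Solving, T(k) = 3k³ - 3k² + 7k - 1.
Then T(-1) = -14.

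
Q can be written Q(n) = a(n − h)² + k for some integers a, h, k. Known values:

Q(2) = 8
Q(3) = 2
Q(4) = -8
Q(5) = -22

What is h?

First differences -6, -10, -14; second difference -4 = 2a, so a = -2.
Expanding, the n-coefficient is −2ah = 4h; matching it to the data gives h = 1, and then k = 10.
So Q(n) = -2(n − 1)² + 10.
Hence h = 1.

1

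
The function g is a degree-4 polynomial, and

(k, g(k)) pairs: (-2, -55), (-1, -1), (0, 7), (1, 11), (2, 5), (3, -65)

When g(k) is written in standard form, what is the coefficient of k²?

Write g(k) = ak^4 + bk³ + ck² + dk + e; the 6 given values yield a linear system in the 5 coefficients.
Solving, g(k) = -2k^4 + 3k³ + 3k + 7.
The coefficient of k² is 0.

0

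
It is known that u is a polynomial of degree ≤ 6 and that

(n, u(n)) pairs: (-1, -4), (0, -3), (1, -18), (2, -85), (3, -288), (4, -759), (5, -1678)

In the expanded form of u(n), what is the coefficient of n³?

-2

First differences: 1, -15, -67, -203, -471, -919. Second differences: -16, -52, -136, -268, -448. Third differences: -36, -84, -132, -180. Fourth differences: -48, -48, -48.
Level-4 differences are constant, so u has degree 4.
Fitting a degree-4 polynomial gives u(n) = -2n^4 - 2n³ - 6n² - 5n - 3.
The coefficient of n³ is -2.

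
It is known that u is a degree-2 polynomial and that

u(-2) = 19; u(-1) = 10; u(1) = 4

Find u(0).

Write u(k) = ak² + bk + c; the 3 given values yield a linear system in the 3 coefficients.
Solving, u(k) = 2k² - 3k + 5.
Then u(0) = 5.

5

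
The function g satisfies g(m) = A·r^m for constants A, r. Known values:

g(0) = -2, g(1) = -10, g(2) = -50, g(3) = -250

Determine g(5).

-6250

Consecutive ratio: -10/(-2) = 5, and -50/(-10) = 5, so r = 5.
Then A·5^0 = -2 gives A = -2, and g(m) = -2·5^m.
g(5) = -2·5^5 = -6250.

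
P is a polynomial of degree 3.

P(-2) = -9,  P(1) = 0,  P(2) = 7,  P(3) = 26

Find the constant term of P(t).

-1

Write P(t) = at³ + bt² + ct + d; the 4 given values yield a linear system in the 4 coefficients.
Solving, P(t) = t³ - 1.
The constant term is P(0) = -1.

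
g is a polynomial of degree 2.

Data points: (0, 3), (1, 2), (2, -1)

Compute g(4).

-13

Write g(x) = ax² + bx + c; the 3 given values yield a linear system in the 3 coefficients.
Solving, g(x) = -x² + 3.
Then g(4) = -13.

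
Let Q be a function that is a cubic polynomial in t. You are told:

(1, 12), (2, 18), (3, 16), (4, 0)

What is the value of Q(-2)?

6

Write Q(t) = at³ + bt² + ct + d; the 4 given values yield a linear system in the 4 coefficients.
Solving, Q(t) = -t³ + 2t² + 7t + 4.
Then Q(-2) = 6.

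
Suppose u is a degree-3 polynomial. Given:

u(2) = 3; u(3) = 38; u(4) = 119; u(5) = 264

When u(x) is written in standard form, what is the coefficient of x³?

3

Write u(x) = ax³ + bx² + cx + d; the 4 given values yield a linear system in the 4 coefficients.
Solving, u(x) = 3x³ - 4x² - 2x - 1.
The coefficient of x³ is 3.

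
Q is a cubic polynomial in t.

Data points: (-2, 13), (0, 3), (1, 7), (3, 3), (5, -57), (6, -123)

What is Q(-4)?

Write Q(t) = at³ + bt² + ct + d; the 6 given values yield a linear system in the 4 coefficients.
Solving, Q(t) = -t³ + 2t² + 3t + 3.
Then Q(-4) = 87.

87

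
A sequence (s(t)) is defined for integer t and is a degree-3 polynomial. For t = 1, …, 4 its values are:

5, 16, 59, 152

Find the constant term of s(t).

8

Write s(t) = at³ + bt² + ct + d; the 4 given values yield a linear system in the 4 coefficients.
Solving, s(t) = 3t³ - 2t² - 4t + 8.
The constant term is s(0) = 8.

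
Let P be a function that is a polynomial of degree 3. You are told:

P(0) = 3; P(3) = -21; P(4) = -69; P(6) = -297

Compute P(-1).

Write P(n) = an³ + bn² + cn + d; the 4 given values yield a linear system in the 4 coefficients.
Solving, P(n) = -2n³ + 4n² - 2n + 3.
Then P(-1) = 11.

11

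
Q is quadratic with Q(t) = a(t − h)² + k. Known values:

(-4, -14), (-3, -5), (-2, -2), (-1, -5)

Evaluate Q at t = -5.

-29

First differences 9, 3, -3; second difference -6 = 2a, so a = -3.
Expanding, the t-coefficient is −2ah = 6h; matching it to the data gives h = -2, and then k = -2.
So Q(t) = -3(t + 2)² − 2.
Q(-5) = -3·(-3)² − 2 = -29.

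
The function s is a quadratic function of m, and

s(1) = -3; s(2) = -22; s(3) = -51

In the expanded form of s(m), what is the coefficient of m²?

-5

Write s(m) = am² + bm + c; the 3 given values yield a linear system in the 3 coefficients.
Solving, s(m) = -5m² - 4m + 6.
The coefficient of m² is -5.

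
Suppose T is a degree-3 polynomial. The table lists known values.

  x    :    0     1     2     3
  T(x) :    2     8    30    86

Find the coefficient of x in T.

4

Write T(x) = ax³ + bx² + cx + d; the 4 given values yield a linear system in the 4 coefficients.
Solving, T(x) = 3x³ - x² + 4x + 2.
The coefficient of x is 4.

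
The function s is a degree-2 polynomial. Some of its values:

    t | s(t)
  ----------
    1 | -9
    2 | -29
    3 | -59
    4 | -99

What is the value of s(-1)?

First differences: -20, -30, -40. Second differences: -10, -10.
Level-2 differences are constant, so s has degree 2.
Fitting a degree-2 polynomial gives s(t) = -5t² - 5t + 1.
Then s(-1) = 1.

1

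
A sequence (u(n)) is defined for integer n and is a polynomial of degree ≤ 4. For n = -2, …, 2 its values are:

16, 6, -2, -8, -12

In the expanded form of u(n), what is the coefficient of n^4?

First differences: -10, -8, -6, -4. Second differences: 2, 2, 2.
Level-2 differences are constant, so u has degree 2.
Fitting a degree-2 polynomial gives u(n) = n² - 7n - 2.
The coefficient of n^4 is 0.

0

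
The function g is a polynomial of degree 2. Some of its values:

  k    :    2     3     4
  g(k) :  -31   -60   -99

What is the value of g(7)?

-276

Write g(k) = ak² + bk + c; the 3 given values yield a linear system in the 3 coefficients.
Solving, g(k) = -5k² - 4k - 3.
Then g(7) = -276.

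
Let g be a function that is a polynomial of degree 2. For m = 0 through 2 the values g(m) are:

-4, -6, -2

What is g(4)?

Write g(m) = am² + bm + c; the 3 given values yield a linear system in the 3 coefficients.
Solving, g(m) = 3m² - 5m - 4.
Then g(4) = 24.

24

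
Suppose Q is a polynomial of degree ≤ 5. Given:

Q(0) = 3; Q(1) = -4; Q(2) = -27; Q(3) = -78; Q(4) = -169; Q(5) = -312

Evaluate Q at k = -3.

First differences: -7, -23, -51, -91, -143. Second differences: -16, -28, -40, -52. Third differences: -12, -12, -12.
Level-3 differences are constant, so Q has degree 3.
Fitting a degree-3 polynomial gives Q(k) = -2k³ - 2k² - 3k + 3.
Then Q(-3) = 48.

48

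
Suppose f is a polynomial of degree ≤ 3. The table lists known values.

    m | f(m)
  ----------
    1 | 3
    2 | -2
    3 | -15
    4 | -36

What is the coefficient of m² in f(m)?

First differences: -5, -13, -21. Second differences: -8, -8.
Level-2 differences are constant, so f has degree 2.
Fitting a degree-2 polynomial gives f(m) = -4m² + 7m.
The coefficient of m² is -4.

-4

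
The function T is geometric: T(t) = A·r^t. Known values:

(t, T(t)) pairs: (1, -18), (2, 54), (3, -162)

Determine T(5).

Consecutive ratio: 54/(-18) = -3, and -162/54 = -3, so r = -3.
Then A·(-3)^1 = -18 gives A = 6, and T(t) = 6·(-3)^t.
T(5) = 6·(-3)^5 = -1458.

-1458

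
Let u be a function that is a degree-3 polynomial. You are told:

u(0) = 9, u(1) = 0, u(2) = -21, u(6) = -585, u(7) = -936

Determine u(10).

-2781

Write u(m) = am³ + bm² + cm + d; the 5 given values yield a linear system in the 4 coefficients.
Solving, u(m) = -3m³ + 3m² - 9m + 9.
Then u(10) = -2781.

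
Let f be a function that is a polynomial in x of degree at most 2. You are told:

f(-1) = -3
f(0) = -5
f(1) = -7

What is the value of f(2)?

-9

Write f(x) = ax² + bx + c; the 3 given values yield a linear system in the 3 coefficients.
Solving, the leading coefficient vanishes, and f(x) = -2x - 5.
Then f(2) = -9.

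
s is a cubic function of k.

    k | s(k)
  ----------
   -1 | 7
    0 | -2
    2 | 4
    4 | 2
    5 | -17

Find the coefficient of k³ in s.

-1

Write s(k) = ak³ + bk² + ck + d; the 5 given values yield a linear system in the 4 coefficients.
Solving, s(k) = -k³ + 5k² - 3k - 2.
The coefficient of k³ is -1.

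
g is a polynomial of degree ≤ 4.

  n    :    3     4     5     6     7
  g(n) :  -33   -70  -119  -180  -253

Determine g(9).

Write g(n) = an^4 + bn³ + cn² + dn + e; the 5 given values yield a linear system in the 5 coefficients.
Solving, the top 2 coefficients vanish, and g(n) = -6n² + 5n + 6.
Then g(9) = -435.

-435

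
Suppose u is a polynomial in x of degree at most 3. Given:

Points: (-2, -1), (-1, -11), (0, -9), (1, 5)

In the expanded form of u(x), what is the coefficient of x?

Write u(x) = ax³ + bx² + cx + d; the 4 given values yield a linear system in the 4 coefficients.
Solving, the leading coefficient vanishes, and u(x) = 6x² + 8x - 9.
The coefficient of x is 8.

8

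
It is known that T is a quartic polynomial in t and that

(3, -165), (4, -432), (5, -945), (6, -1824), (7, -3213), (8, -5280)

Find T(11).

-17589

Write T(t) = at^4 + bt³ + ct² + dt + e; the 6 given values yield a linear system in the 5 coefficients.
Solving, T(t) = -t^4 - 2t³ - 2t² - 4t.
Then T(11) = -17589.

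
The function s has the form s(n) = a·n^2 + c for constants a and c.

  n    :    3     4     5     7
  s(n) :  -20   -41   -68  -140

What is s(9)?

From s(3) = -20 and s(4) = -41: 9a + c = -20 and 16a + c = -41.
Subtracting: 7a = -21, so a = -3; then c = -20 − (-3)·9 = 7.
So s(n) = -3n² + 7, and s(9) = -236.

-236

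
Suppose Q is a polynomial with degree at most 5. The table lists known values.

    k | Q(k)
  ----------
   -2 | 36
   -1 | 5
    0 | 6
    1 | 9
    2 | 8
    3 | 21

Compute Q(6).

First differences: -31, 1, 3, -1, 13. Second differences: 32, 2, -4, 14. Third differences: -30, -6, 18. Fourth differences: 24, 24.
Level-4 differences are constant, so Q has degree 4.
Fitting a degree-4 polynomial gives Q(k) = k^4 - 3k³ + 5k + 6.
Then Q(6) = 684.

684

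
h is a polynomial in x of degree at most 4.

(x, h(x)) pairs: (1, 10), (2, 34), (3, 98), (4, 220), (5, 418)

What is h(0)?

8

First differences: 24, 64, 122, 198. Second differences: 40, 58, 76. Third differences: 18, 18.
Level-3 differences are constant, so h has degree 3.
Fitting a degree-3 polynomial gives h(x) = 3x³ + 2x² - 3x + 8.
The constant term is h(0) = 8.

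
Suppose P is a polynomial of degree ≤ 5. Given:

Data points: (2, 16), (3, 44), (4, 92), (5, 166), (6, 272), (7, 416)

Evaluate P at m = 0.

First differences: 28, 48, 74, 106, 144. Second differences: 20, 26, 32, 38. Third differences: 6, 6, 6.
Level-3 differences are constant, so P has degree 3.
Fitting a degree-3 polynomial gives P(m) = m³ + m² + 4m - 4.
Then P(0) = -4.

-4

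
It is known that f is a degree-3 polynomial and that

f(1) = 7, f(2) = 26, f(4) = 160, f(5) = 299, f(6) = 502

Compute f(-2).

-2

Write f(n) = an³ + bn² + cn + d; the 5 given values yield a linear system in the 4 coefficients.
Solving, f(n) = 2n³ + 2n² - n + 4.
Then f(-2) = -2.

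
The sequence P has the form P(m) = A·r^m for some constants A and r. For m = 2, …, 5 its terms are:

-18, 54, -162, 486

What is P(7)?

4374

Consecutive ratio: 54/(-18) = -3, and -162/54 = -3, so r = -3.
Then A·(-3)^2 = -18 gives A = -2, and P(m) = -2·(-3)^m.
P(7) = -2·(-3)^7 = 4374.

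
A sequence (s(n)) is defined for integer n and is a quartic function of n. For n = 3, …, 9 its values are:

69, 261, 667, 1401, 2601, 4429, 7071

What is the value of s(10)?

First differences: 192, 406, 734, 1200, 1828, 2642. Second differences: 214, 328, 466, 628, 814. Third differences: 114, 138, 162, 186. Fourth differences: 24, 24, 24.
Level-4 differences are constant, so s has degree 4.
Extending the table by one column gives the next first difference 3666, so s(10) = 7071 + 3666 = 10737.

10737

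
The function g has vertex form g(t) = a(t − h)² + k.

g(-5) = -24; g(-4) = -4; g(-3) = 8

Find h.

First differences 20, 12; second difference -8 = 2a, so a = -4.
Expanding, the t-coefficient is −2ah = 8h; matching it to the data gives h = -2, and then k = 12.
So g(t) = -4(t + 2)² + 12.
Hence h = -2.

-2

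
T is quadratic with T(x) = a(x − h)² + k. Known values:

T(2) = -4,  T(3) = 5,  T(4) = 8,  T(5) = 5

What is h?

4

First differences 9, 3, -3; second difference -6 = 2a, so a = -3.
Expanding, the x-coefficient is −2ah = 6h; matching it to the data gives h = 4, and then k = 8.
So T(x) = -3(x − 4)² + 8.
Hence h = 4.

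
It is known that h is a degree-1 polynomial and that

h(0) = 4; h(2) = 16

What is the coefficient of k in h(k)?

6

Write h(k) = ak + b; the 2 given values yield a linear system in the 2 coefficients.
Solving, h(k) = 6k + 4.
The coefficient of k is 6.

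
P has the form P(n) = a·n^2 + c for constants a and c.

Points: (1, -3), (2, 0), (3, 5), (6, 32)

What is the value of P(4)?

12

From P(1) = -3 and P(2) = 0: 1a + c = -3 and 4a + c = 0.
Subtracting: 3a = 3, so a = 1; then c = -3 − 1·1 = -4.
So P(n) = 1n² − 4, and P(4) = 12.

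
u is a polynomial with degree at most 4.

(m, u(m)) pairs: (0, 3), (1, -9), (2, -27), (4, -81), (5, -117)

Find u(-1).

9

Write u(m) = am^4 + bm³ + cm² + dm + e; the 5 given values yield a linear system in the 5 coefficients.
Solving, the top 2 coefficients vanish, and u(m) = -3m² - 9m + 3.
Then u(-1) = 9.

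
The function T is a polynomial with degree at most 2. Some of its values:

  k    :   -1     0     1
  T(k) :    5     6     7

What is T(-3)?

First differences: 1, 1.
Level-1 differences are constant, so T has degree 1.
Fitting a degree-1 polynomial gives T(k) = k + 6.
Then T(-3) = 3.

3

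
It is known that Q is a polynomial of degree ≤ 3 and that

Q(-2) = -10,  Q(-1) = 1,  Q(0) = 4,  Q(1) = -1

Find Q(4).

First differences: 11, 3, -5. Second differences: -8, -8.
Level-2 differences are constant, so Q has degree 2.
Fitting a degree-2 polynomial gives Q(x) = -4x² - x + 4.
Then Q(4) = -64.

-64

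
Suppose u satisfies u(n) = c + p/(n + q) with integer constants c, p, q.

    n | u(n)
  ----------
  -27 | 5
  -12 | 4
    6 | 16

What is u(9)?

(u(n) − c)(n + q) = p for each data point; the three points give a linear system in c and q, then p follows.
Solving: c = 6, q = -3, p = 30, so u(n) = 6 + 30/(n − 3).
Then u(9) = 6 + 30/6 = 11.

11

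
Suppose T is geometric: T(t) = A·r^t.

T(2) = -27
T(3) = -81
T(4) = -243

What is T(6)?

Consecutive ratio: -81/(-27) = 3, and -243/(-81) = 3, so r = 3.
Then A·3^2 = -27 gives A = -3, and T(t) = -3·3^t.
T(6) = -3·3^6 = -2187.

-2187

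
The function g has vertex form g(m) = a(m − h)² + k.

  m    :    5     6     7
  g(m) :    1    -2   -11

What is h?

First differences -3, -9; second difference -6 = 2a, so a = -3.
Expanding, the m-coefficient is −2ah = 6h; matching it to the data gives h = 5, and then k = 1.
So g(m) = -3(m − 5)² + 1.
Hence h = 5.

5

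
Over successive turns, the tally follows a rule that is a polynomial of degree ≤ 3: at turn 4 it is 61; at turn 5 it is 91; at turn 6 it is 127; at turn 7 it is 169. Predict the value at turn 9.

271

Write the value at k as T(k).
Write T(k) = ak³ + bk² + ck + d; the 4 given values yield a linear system in the 4 coefficients.
Solving, the leading coefficient vanishes, and T(k) = 3k² + 3k + 1.
Then T(9) = 271.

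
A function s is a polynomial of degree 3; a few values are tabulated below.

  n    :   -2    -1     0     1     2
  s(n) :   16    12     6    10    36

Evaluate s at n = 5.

First differences: -4, -6, 4, 26. Second differences: -2, 10, 22. Third differences: 12, 12.
Level-3 differences are constant, so s has degree 3.
Fitting a degree-3 polynomial gives s(n) = 2n³ + 5n² - 3n + 6.
Then s(5) = 366.

366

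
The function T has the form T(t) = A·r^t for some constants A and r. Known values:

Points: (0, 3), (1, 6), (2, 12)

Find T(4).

48

Consecutive ratio: 6/3 = 2, and 12/6 = 2, so r = 2.
Then A·2^0 = 3 gives A = 3, and T(t) = 3·2^t.
T(4) = 3·2^4 = 48.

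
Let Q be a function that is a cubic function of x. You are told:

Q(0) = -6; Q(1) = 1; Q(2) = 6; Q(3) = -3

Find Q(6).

-234

Write Q(x) = ax³ + bx² + cx + d; the 4 given values yield a linear system in the 4 coefficients.
Solving, Q(x) = -2x³ + 5x² + 4x - 6.
Then Q(6) = -234.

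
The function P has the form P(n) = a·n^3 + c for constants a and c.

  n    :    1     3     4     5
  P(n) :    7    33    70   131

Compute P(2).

14

From P(1) = 7 and P(3) = 33: 1a + c = 7 and 27a + c = 33.
Subtracting: 26a = 26, so a = 1; then c = 7 − 1·1 = 6.
So P(n) = 1n³ + 6, and P(2) = 14.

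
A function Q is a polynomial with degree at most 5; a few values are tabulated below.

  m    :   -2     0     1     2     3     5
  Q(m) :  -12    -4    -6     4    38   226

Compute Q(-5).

-234

Write Q(m) = am^5 + bm^4 + cm³ + dm² + em + p; the 6 given values yield a linear system in the 6 coefficients.
Solving, the top 2 coefficients vanish, and Q(m) = 2m³ - 4m - 4.
Then Q(-5) = -234.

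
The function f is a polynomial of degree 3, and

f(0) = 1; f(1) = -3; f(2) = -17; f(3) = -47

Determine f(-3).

Write f(m) = am³ + bm² + cm + d; the 4 given values yield a linear system in the 4 coefficients.
Solving, f(m) = -m³ - 2m² - m + 1.
Then f(-3) = 13.

13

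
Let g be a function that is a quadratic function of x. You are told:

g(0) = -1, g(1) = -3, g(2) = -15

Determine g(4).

Write g(x) = ax² + bx + c; the 3 given values yield a linear system in the 3 coefficients.
Solving, g(x) = -5x² + 3x - 1.
Then g(4) = -69.

-69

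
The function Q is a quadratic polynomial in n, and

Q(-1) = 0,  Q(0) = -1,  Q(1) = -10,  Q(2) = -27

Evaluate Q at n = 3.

Write Q(n) = an² + bn + c; the 4 given values yield a linear system in the 3 coefficients.
Solving, Q(n) = -4n² - 5n - 1.
Then Q(3) = -52.

-52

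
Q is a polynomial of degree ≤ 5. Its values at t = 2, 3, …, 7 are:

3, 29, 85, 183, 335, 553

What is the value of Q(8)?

Write Q(t) = at^5 + bt^4 + ct³ + dt² + et + p; the 6 given values yield a linear system in the 6 coefficients.
Solving, the top 2 coefficients vanish, and Q(t) = 2t³ - 3t² + 3t - 7.
Then Q(8) = 849.

849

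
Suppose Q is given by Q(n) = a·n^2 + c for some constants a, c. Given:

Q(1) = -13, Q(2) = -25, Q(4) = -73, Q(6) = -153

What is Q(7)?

From Q(1) = -13 and Q(2) = -25: 1a + c = -13 and 4a + c = -25.
Subtracting: 3a = -12, so a = -4; then c = -13 − (-4)·1 = -9.
So Q(n) = -4n² − 9, and Q(7) = -205.

-205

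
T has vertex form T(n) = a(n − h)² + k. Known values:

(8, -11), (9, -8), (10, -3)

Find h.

First differences 3, 5; second difference 2 = 2a, so a = 1.
Expanding, the n-coefficient is −2ah = -2h; matching it to the data gives h = 7, and then k = -12.
So T(n) = 1(n − 7)² − 12.
Hence h = 7.

7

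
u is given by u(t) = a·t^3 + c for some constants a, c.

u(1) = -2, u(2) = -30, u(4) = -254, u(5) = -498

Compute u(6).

From u(1) = -2 and u(2) = -30: 1a + c = -2 and 8a + c = -30.
Subtracting: 7a = -28, so a = -4; then c = -2 − (-4)·1 = 2.
So u(t) = -4t³ + 2, and u(6) = -862.

-862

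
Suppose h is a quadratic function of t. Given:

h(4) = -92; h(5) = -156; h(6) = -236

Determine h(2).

Write h(t) = at² + bt + c; the 3 given values yield a linear system in the 3 coefficients.
Solving, h(t) = -8t² + 8t + 4.
Then h(2) = -12.

-12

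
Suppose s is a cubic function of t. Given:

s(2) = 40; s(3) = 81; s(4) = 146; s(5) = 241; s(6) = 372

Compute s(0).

6

First differences: 41, 65, 95, 131. Second differences: 24, 30, 36. Third differences: 6, 6.
Level-3 differences are constant, so s has degree 3.
Fitting a degree-3 polynomial gives s(t) = t³ + 3t² + 7t + 6.
Then s(0) = 6.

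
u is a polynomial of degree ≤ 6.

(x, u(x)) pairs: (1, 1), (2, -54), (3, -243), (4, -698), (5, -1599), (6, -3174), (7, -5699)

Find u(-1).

First differences: -55, -189, -455, -901, -1575, -2525. Second differences: -134, -266, -446, -674, -950. Third differences: -132, -180, -228, -276. Fourth differences: -48, -48, -48.
Level-4 differences are constant, so u has degree 4.
Fitting a degree-4 polynomial gives u(x) = -2x^4 - 2x³ - 5x² + 4x + 6.
Then u(-1) = -3.

-3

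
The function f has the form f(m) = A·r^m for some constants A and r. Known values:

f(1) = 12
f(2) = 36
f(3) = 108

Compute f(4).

324

Consecutive ratio: 36/12 = 3, and 108/36 = 3, so r = 3.
Then A·3^1 = 12 gives A = 4, and f(m) = 4·3^m.
f(4) = 4·3^4 = 324.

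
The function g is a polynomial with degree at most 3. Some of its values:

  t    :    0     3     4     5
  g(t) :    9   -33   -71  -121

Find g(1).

7

Write g(t) = at³ + bt² + ct + d; the 4 given values yield a linear system in the 4 coefficients.
Solving, the leading coefficient vanishes, and g(t) = -6t² + 4t + 9.
Then g(1) = 7.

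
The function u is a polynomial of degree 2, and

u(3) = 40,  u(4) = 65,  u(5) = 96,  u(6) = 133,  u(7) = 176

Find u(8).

Write u(k) = ak² + bk + c; the 5 given values yield a linear system in the 3 coefficients.
Solving, u(k) = 3k² + 4k + 1.
Then u(8) = 225.

225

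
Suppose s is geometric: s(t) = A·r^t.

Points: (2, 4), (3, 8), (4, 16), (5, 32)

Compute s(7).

Consecutive ratio: 8/4 = 2, and 16/8 = 2, so r = 2.
Then A·2^2 = 4 gives A = 1, and s(t) = 1·2^t.
s(7) = 1·2^7 = 128.

128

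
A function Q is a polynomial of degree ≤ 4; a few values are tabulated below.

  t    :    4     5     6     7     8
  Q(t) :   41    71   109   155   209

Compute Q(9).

271

Write Q(t) = at^4 + bt³ + ct² + dt + e; the 5 given values yield a linear system in the 5 coefficients.
Solving, the top 2 coefficients vanish, and Q(t) = 4t² - 6t + 1.
Then Q(9) = 271.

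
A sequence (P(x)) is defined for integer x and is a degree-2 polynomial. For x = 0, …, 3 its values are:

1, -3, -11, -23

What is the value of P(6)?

-83

First differences: -4, -8, -12. Second differences: -4, -4.
Level-2 differences are constant, so P has degree 2.
Fitting a degree-2 polynomial gives P(x) = -2x² - 2x + 1.
Then P(6) = -83.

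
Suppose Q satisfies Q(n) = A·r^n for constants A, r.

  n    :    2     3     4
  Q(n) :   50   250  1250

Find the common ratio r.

Consecutive ratio: 250/50 = 5, and 1250/250 = 5, so r = 5.
Then A·5^2 = 50 gives A = 2, and Q(n) = 2·5^n.

5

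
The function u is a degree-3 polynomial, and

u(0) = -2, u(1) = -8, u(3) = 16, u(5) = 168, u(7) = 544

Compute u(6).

Write u(x) = ax³ + bx² + cx + d; the 5 given values yield a linear system in the 4 coefficients.
Solving, u(x) = 2x³ - 2x² - 6x - 2.
Then u(6) = 322.

322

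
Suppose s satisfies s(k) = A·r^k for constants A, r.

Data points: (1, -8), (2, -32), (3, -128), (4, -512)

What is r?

Consecutive ratio: -32/(-8) = 4, and -128/(-32) = 4, so r = 4.
Then A·4^1 = -8 gives A = -2, and s(k) = -2·4^k.

4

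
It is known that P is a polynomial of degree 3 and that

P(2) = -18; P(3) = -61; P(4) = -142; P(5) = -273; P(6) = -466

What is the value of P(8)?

-1086

Write P(n) = an³ + bn² + cn + d; the 5 given values yield a linear system in the 4 coefficients.
Solving, P(n) = -2n³ - n² + 2.
Then P(8) = -1086.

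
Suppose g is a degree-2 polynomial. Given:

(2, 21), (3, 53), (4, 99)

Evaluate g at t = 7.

Write g(t) = at² + bt + c; the 3 given values yield a linear system in the 3 coefficients.
Solving, g(t) = 7t² - 3t - 1.
Then g(7) = 321.

321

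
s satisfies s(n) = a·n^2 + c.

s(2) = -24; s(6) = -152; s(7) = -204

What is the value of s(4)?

-72

From s(2) = -24 and s(6) = -152: 4a + c = -24 and 36a + c = -152.
Subtracting: 32a = -128, so a = -4; then c = -24 − (-4)·4 = -8.
So s(n) = -4n² − 8, and s(4) = -72.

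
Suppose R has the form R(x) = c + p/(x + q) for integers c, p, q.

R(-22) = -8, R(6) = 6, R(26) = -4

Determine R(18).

(R(x) − c)(x + q) = p for each data point; the three points give a linear system in c and q, then p follows.
Solving: c = -6, q = -2, p = 48, so R(x) = -6 + 48/(x − 2).
Then R(18) = -6 + 48/16 = -3.

-3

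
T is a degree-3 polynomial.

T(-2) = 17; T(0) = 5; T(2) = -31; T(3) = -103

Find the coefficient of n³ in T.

-3

Write T(n) = an³ + bn² + cn + d; the 4 given values yield a linear system in the 4 coefficients.
Solving, T(n) = -3n³ - 3n² + 5.
The coefficient of n³ is -3.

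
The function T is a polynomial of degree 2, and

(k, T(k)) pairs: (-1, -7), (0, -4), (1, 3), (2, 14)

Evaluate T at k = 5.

71

First differences: 3, 7, 11. Second differences: 4, 4.
Level-2 differences are constant, so T has degree 2.
Fitting a degree-2 polynomial gives T(k) = 2k² + 5k - 4.
Then T(5) = 71.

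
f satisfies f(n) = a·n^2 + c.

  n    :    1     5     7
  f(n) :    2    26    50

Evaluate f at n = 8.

From f(1) = 2 and f(5) = 26: 1a + c = 2 and 25a + c = 26.
Subtracting: 24a = 24, so a = 1; then c = 2 − 1·1 = 1.
So f(n) = 1n² + 1, and f(8) = 65.

65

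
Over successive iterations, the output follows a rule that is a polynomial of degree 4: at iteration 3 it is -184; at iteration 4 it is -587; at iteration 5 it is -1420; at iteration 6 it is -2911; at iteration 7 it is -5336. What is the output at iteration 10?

Write the value at x as s(x).
Write s(x) = ax^4 + bx³ + cx² + dx + e; the 5 given values yield a linear system in the 5 coefficients.
Solving, s(x) = -2x^4 - 2x³ + 3x² + 5.
Then s(10) = -21695.

-21695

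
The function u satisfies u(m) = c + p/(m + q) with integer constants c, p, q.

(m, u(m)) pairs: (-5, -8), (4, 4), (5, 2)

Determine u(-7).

-7

(u(m) − c)(m + q) = p for each data point; the three points give a linear system in c and q, then p follows.
Solving: c = -4, q = -1, p = 24, so u(m) = -4 + 24/(m − 1).
Then u(-7) = -4 + 24/(-8) = -7.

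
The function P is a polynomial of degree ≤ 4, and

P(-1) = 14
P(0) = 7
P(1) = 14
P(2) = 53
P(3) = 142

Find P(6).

889

First differences: -7, 7, 39, 89. Second differences: 14, 32, 50. Third differences: 18, 18.
Level-3 differences are constant, so P has degree 3.
Fitting a degree-3 polynomial gives P(k) = 3k³ + 7k² - 3k + 7.
Then P(6) = 889.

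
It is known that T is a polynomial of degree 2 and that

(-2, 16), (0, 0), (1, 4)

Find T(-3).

Write T(n) = an² + bn + c; the 3 given values yield a linear system in the 3 coefficients.
Solving, T(n) = 4n².
Then T(-3) = 36.

36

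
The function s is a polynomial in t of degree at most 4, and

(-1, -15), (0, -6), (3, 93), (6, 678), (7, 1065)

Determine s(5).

399

Write s(t) = at^4 + bt³ + ct² + dt + e; the 5 given values yield a linear system in the 5 coefficients.
Solving, the leading coefficient vanishes, and s(t) = 3t³ + 6t - 6.
Then s(5) = 399.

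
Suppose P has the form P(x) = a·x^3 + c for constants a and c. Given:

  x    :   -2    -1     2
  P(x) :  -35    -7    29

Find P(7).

From P(-2) = -35 and P(-1) = -7: -8a + c = -35 and -1a + c = -7.
Subtracting: 7a = 28, so a = 4; then c = -35 − 4·(-8) = -3.
So P(x) = 4x³ − 3, and P(7) = 1369.

1369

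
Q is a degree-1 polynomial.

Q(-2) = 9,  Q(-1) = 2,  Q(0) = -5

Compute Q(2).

-19

Write Q(k) = ak + b; the 3 given values yield a linear system in the 2 coefficients.
Solving, Q(k) = -7k - 5.
Then Q(2) = -19.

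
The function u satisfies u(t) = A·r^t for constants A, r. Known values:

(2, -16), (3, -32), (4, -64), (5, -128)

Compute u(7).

Consecutive ratio: -32/(-16) = 2, and -64/(-32) = 2, so r = 2.
Then A·2^2 = -16 gives A = -4, and u(t) = -4·2^t.
u(7) = -4·2^7 = -512.

-512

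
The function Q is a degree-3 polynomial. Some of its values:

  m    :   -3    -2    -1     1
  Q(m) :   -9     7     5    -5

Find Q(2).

11

Write Q(m) = am³ + bm² + cm + d; the 4 given values yield a linear system in the 4 coefficients.
Solving, Q(m) = 2m³ + 3m² - 7m - 3.
Then Q(2) = 11.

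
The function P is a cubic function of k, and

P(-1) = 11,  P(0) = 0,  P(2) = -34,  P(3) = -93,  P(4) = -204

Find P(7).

Write P(k) = ak³ + bk² + ck + d; the 5 given values yield a linear system in the 4 coefficients.
Solving, P(k) = -3k³ + k² - 7k.
Then P(7) = -1029.

-1029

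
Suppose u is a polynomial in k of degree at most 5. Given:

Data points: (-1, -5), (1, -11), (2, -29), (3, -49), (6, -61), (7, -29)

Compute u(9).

125

Write u(k) = ak^5 + bk^4 + ck³ + dk² + ek + p; the 6 given values yield a linear system in the 6 coefficients.
Solving, the top 2 coefficients vanish, and u(k) = k³ - 7k² - 4k - 1.
Then u(9) = 125.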